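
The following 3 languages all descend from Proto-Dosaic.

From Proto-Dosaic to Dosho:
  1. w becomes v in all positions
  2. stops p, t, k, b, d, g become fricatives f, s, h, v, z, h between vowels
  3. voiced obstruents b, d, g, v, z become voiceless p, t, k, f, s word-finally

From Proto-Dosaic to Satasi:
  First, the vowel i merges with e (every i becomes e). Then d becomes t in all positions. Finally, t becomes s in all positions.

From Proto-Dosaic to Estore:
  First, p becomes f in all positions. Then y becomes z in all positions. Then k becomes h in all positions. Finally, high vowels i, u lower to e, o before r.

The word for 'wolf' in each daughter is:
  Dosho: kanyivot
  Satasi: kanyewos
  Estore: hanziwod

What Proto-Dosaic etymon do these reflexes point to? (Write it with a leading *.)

*kanyiwod

Position 4: Dosho has y, Satasi has y, Estore has z. Dosho preserves y here (none of its changes turn any other segment into y), so the proto-segment is *y.
Position 6: Dosho has v, Satasi has w, Estore has w. Satasi preserves w here (none of its changes turn any other segment into w), so the proto-segment is *w.
This points to *kanyiwod. Verify forward in each daughter:
Dosho: *kanyiwod
  kanyiwod → kanyivod   [unconditioned shift]
  kanyivod (rule 2 does not apply)
  kanyivod → kanyivot   [final devoicing]
  giving Dosho kanyivot.
Satasi: *kanyiwod
  kanyiwod → kanyewod   [vowel merger]
  kanyewod → kanyewot   [unconditioned shift]
  kanyewot → kanyewos   [unconditioned shift]
  giving Satasi kanyewos.
Estore: *kanyiwod
  kanyiwod (rule 1 does not apply)
  kanyiwod → kanziwod   [unconditioned shift]
  kanziwod → hanziwod   [unconditioned shift]
  hanziwod (rule 4 does not apply)
  giving Estore hanziwod.
No other proto-form is consistent with every reflex, so the reconstruction is *kanyiwod.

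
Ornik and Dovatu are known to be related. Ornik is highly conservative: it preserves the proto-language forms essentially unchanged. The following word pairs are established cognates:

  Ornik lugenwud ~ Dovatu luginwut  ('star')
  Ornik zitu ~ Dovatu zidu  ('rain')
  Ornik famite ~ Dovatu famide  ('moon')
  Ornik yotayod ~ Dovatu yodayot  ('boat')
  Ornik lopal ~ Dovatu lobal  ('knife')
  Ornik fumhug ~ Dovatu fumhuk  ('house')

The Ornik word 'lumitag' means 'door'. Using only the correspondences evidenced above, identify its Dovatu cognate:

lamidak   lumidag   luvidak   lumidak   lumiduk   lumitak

lumidak

yotayod ~ yodayot — Ornik t corresponds to Dovatu d between vowels (before a back vowel).
fumhug ~ fumhuk — Ornik g corresponds to Dovatu k word-finally.
Applying these to Ornik 'lumitag':
  lumitag → lumidag   (t→d between vowels (before a back vowel))
  lumidag → lumidak   (g→k word-finally)
So the Dovatu cognate is 'lumidak'.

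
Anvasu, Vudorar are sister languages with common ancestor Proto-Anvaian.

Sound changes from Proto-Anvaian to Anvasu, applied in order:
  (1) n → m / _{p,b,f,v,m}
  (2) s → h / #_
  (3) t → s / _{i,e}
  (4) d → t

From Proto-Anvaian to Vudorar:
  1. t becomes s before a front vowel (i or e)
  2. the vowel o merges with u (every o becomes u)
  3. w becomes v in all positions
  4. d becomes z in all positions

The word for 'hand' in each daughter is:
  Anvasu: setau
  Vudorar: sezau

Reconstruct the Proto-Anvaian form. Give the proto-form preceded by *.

Position 1: Anvasu has s, Vudorar has s. Taking the neighbouring segments as reconstructed: Anvasu s can only go back to *t; Vudorar s could go back to *t or *s — the one source consistent with every daughter is *t.
Position 3: Anvasu has t, Vudorar has z. Taking the neighbouring segments as reconstructed: Anvasu t could go back to *t or *d; Vudorar z could go back to *d or *z — the one source consistent with every daughter is *d.
The remaining positions agree across the daughters. Check the candidate against every language:
Anvasu: *tedau > sedau > setau  (by palatalisation, unconditioned shift)
Vudorar: *tedau > sedau > sezau  (by palatalisation, unconditioned shift)
Only *tedau yields all of Anvasu setau, Vudorar sezau.

*tedau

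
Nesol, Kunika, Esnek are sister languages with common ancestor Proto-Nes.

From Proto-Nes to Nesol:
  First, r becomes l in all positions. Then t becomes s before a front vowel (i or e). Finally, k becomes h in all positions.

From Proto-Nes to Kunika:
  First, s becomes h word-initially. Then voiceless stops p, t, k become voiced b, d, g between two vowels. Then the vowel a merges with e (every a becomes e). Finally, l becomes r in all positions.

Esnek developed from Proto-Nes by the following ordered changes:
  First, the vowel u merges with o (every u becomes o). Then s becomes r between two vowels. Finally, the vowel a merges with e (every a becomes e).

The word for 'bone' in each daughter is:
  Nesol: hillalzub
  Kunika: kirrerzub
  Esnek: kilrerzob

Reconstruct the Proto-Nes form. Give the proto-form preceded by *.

Position 5: Nesol has a, Kunika has e, Esnek has e. Nesol preserves a here (none of its changes turn any other segment into a), so the proto-segment is *a.
Position 4: Nesol has l, Kunika has r, Esnek has r. Taking the neighbouring segments as reconstructed: Nesol l could go back to *l or *r; Kunika r could go back to *l or *r; Esnek r can only go back to *r — the one source consistent with every daughter is *r.
Continuing position by position gives *kilrarzub; check it forward:
Nesol: *kilrarzub > killalzub > hillalzub  (by unconditioned shift, unconditioned shift)
Kunika: *kilrarzub > kilrerzub > kirrerzub  (by vowel merger, unconditioned shift)
Esnek: *kilrarzub > kilrarzob > kilrerzob  (by vowel merger, vowel merger)
Only *kilrarzub yields all of Nesol hillalzub, Kunika kirrerzub, Esnek kilrerzob.

*kilrarzub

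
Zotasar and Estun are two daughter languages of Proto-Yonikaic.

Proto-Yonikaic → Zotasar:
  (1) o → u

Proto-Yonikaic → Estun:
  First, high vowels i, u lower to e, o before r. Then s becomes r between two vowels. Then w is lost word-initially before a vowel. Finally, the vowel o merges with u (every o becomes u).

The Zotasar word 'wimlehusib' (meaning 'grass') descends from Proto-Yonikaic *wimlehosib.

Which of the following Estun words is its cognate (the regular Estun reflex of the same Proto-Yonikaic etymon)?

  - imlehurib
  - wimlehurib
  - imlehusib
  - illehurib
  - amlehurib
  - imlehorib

Estun: *wimlehosib > wimlehorib > imlehorib > imlehurib  (by rhotacism, glide loss, vowel merger)
Among the options, 'imlehurib' alone shows every Estun change applied in order.

imlehurib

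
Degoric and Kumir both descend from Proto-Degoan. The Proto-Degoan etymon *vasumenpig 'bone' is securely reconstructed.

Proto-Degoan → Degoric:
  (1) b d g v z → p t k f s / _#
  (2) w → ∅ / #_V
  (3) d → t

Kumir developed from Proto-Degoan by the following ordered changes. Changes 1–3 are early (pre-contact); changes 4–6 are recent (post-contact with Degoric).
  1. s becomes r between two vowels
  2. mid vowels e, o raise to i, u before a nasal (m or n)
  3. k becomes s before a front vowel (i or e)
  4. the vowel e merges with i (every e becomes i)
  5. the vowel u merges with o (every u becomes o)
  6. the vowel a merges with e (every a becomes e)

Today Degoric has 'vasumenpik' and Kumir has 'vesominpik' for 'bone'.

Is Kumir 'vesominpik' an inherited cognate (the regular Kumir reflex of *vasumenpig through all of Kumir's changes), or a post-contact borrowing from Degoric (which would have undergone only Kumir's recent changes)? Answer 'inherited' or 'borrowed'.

borrowed

If inherited, *vasumenpig would pass through all of Kumir's changes:
Kumir: start from *vasumenpig.
  rule 1 (rhotacism): vasumenpig → varumenpig
  rule 2 (pre-nasal raising): varumenpig → varuminpig
  rule 3: no change — varuminpig
  rule 4: no change — varuminpig
  rule 5 (vowel merger): varuminpig → varominpig
  rule 6 (vowel merger): varominpig → verominpig
  ⇒ Kumir verominpig
If borrowed from Degoric 'vasumenpik' after the early changes, it would undergo only the recent ones:
  rule 4 (vowel merger): vasumenpik → vasuminpik
  rule 5 (vowel merger): vasuminpik → vasominpik
  rule 6 (vowel merger): vasominpik → vesominpik
  ⇒ as a loan: vesominpik
Kumir 'vesominpik' matches the loan outcome 'vesominpik', not the inherited 'verominpig' — it skipped the early Kumir changes, so it was borrowed from Degoric.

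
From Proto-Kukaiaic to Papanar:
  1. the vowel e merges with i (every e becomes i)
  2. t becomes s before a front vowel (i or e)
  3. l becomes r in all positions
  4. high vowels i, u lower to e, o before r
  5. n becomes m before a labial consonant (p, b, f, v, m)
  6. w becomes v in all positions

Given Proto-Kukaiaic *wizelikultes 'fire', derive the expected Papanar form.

Papanar: *wizelikultes
  wizelikultes → wizilikultis   [vowel merger]
  wizilikultis → wizilikulsis   [palatalisation]
  wizilikulsis → wizirikursis   [unconditioned shift]
  wizirikursis → wizerikorsis   [pre-rhotic lowering]
  wizerikorsis (rule 5 does not apply)
  wizerikorsis → vizerikorsis   [unconditioned shift]
  giving Papanar vizerikorsis.

vizerikorsis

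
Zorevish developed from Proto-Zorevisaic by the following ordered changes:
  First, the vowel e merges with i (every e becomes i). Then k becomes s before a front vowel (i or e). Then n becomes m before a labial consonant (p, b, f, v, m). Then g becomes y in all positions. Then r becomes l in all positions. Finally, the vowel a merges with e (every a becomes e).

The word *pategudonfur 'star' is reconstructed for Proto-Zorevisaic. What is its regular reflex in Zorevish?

Zorevish: *pategudonfur > patigudonfur > patigudomfur > patiyudomfur > patiyudomful > petiyudomful  (by vowel merger, nasal place assimilation, unconditioned shift, unconditioned shift, vowel merger)

petiyudomful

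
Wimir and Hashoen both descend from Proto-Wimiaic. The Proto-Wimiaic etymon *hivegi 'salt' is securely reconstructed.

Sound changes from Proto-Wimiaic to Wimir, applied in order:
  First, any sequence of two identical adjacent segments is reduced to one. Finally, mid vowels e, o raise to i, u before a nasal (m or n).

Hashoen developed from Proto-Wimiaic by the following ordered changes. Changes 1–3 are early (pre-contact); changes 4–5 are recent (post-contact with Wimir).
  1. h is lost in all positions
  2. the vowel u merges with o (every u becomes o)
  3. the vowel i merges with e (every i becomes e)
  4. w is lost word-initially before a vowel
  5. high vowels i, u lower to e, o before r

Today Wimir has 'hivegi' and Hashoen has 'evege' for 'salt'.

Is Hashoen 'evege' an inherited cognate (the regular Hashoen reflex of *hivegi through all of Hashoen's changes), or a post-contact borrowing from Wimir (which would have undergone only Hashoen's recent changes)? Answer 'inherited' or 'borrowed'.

inherited

If inherited, *hivegi would pass through all of Hashoen's changes:
Hashoen: *hivegi
  hivegi → ivegi   [h-loss]
  ivegi (rule 2 does not apply)
  ivegi → evege   [vowel merger]
  evege (rule 4 does not apply)
  evege (rule 5 does not apply)
  giving Hashoen evege.
If borrowed from Wimir 'hivegi' after the early changes, it would undergo only the recent ones:
  rule 4 (glide loss): no change (hivegi)
  rule 5 (pre-rhotic lowering): no change (hivegi)
  ⇒ as a loan: hivegi
Hashoen 'evege' matches the inherited outcome exactly, so it is an inherited cognate, not a loan.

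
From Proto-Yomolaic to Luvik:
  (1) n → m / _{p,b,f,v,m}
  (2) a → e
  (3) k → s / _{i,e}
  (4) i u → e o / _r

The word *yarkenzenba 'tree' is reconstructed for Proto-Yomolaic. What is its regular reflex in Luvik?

Luvik: *yarkenzenba
  yarkenzenba → yarkenzemba   [nasal place assimilation]
  yarkenzemba → yerkenzembe   [vowel merger]
  yerkenzembe → yersenzembe   [palatalisation]
  yersenzembe (rule 4 does not apply)
  giving Luvik yersenzembe.

yersenzembe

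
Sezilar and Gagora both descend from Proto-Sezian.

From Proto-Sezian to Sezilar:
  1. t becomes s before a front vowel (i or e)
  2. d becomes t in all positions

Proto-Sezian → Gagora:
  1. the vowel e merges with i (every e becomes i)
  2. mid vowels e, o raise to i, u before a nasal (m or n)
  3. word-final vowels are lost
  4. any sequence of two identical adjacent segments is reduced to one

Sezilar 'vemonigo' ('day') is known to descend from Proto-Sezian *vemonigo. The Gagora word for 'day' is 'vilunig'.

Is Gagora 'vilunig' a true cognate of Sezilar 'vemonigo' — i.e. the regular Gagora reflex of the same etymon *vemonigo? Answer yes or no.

Derive the expected Gagora reflex of *vemonigo:
Gagora: *vemonigo
  vemonigo → vimonigo   [vowel merger]
  vimonigo → vimunigo   [pre-nasal raising]
  vimunigo → vimunig   [apocope]
  vimunig (rule 4 does not apply)
  giving Gagora vimunig.
The regular Gagora reflex would be 'vimunig', but the attested form is 'vilunig'. The correspondence is irregular, so they are not cognates (the Gagora form has a different source).

no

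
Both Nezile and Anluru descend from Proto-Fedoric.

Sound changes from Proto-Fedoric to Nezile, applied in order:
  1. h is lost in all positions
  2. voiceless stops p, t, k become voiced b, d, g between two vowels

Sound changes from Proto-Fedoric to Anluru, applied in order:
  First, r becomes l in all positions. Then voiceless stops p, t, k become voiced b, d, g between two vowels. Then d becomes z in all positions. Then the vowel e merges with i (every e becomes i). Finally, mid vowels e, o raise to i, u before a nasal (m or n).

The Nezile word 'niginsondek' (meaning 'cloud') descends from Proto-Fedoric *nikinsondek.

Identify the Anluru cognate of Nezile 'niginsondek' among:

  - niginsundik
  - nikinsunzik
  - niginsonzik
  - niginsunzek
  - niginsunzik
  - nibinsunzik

niginsunzik

Anluru: *nikinsondek > niginsondek > niginsonzek > niginsonzik > niginsunzik  (by intervocalic voicing, unconditioned shift, vowel merger, pre-nasal raising)
Among the options, 'niginsunzik' alone shows every Anluru change applied in order.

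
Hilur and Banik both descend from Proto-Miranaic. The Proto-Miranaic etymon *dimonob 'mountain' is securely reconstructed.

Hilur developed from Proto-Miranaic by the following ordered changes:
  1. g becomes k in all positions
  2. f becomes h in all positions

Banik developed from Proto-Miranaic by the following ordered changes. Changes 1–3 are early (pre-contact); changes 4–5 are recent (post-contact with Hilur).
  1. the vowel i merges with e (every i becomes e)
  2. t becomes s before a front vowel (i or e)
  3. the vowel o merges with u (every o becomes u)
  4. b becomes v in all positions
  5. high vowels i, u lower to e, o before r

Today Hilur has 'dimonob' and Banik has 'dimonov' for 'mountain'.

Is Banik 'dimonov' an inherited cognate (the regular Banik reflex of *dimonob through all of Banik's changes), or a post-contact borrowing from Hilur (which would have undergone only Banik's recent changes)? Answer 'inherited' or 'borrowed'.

If inherited, *dimonob would pass through all of Banik's changes:
Banik: *dimonob
  dimonob → demonob   [vowel merger]
  demonob (rule 2 does not apply)
  demonob → demunub   [vowel merger]
  demunub → demunuv   [unconditioned shift]
  demunuv (rule 5 does not apply)
  giving Banik demunuv.
If borrowed from Hilur 'dimonob' after the early changes, it would undergo only the recent ones:
  rule 4 (unconditioned shift): dimonob → dimonov
  rule 5 (pre-rhotic lowering): no change (dimonov)
  ⇒ as a loan: dimonov
Banik 'dimonov' matches the loan outcome 'dimonov', not the inherited 'demunuv' — it skipped the early Banik changes, so it was borrowed from Hilur.

borrowed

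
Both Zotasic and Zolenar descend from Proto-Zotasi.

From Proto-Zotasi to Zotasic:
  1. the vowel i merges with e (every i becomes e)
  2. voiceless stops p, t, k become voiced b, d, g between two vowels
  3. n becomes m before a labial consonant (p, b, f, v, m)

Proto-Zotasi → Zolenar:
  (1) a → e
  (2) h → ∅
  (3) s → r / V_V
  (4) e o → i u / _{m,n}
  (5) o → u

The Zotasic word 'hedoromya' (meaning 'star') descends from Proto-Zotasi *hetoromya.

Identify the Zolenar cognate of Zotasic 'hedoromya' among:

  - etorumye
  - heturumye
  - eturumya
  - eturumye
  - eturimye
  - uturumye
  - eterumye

Zolenar: *hetoromya > hetoromye > etoromye > etorumye > eturumye  (by vowel merger, h-loss, pre-nasal raising, vowel merger)
The other candidates each miss or misapply at least one Zolenar change.

eturumye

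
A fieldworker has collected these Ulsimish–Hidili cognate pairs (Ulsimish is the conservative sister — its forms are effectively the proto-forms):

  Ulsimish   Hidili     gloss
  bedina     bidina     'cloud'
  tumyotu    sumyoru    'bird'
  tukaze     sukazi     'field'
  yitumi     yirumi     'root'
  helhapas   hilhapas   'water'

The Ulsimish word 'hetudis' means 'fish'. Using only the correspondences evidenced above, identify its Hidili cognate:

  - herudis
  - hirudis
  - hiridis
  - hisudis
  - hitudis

hirudis

bedina ~ bidina, helhapas ~ hilhapas — Ulsimish e corresponds to Hidili i after a consonant, before a consonant other than r, m, n, p, b, f, v.
tumyotu ~ sumyoru, yitumi ~ yirumi — Ulsimish t corresponds to Hidili r between vowels (before a back vowel).
Applying these to Ulsimish 'hetudis':
  hetudis → hitudis   (e→i after a consonant, before a consonant other than r, m, n, p, b, f, v)
  hitudis → hirudis   (t→r between vowels (before a back vowel))
So the Hidili cognate is 'hirudis'.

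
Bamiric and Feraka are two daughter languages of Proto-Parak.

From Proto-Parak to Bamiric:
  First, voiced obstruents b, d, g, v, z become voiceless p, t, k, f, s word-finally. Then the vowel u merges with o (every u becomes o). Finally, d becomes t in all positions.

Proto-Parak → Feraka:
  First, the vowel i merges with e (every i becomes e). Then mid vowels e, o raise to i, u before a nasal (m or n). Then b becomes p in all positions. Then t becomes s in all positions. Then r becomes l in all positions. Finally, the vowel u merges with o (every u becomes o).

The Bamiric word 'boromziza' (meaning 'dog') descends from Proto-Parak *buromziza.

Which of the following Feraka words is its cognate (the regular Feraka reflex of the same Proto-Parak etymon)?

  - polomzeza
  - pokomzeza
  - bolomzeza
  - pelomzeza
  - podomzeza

polomzeza

Feraka: *buromziza
  buromziza → buromzeza   [vowel merger]
  buromzeza → burumzeza   [pre-nasal raising]
  burumzeza → purumzeza   [unconditioned shift]
  purumzeza (rule 4 does not apply)
  purumzeza → pulumzeza   [unconditioned shift]
  pulumzeza → polomzeza   [vowel merger]
  giving Feraka polomzeza.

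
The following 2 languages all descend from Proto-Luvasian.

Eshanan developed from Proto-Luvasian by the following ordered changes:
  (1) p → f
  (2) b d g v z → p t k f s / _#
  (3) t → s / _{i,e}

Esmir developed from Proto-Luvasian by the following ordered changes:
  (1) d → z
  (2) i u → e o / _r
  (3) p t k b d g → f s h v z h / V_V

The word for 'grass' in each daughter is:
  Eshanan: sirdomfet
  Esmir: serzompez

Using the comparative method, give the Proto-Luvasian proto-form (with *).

Position 7: Eshanan has f, Esmir has p. Esmir preserves p here (none of its changes turn any other segment into p), so the proto-segment is *p.
Position 4: Eshanan has d, Esmir has z. Eshanan preserves d here (none of its changes turn any other segment into d), so the proto-segment is *d.
Continuing position by position gives *sirdomped; check it forward:
Eshanan: start from *sirdomped.
  rule 1 (unconditioned shift): sirdomped → sirdomfed
  rule 2 (final devoicing): sirdomfed → sirdomfet
  rule 3: no change — sirdomfet
  ⇒ Eshanan sirdomfet
Esmir: *sirdomped > sirzompez > serzompez  (by unconditioned shift, pre-rhotic lowering)
Only *sirdomped yields all of Eshanan sirdomfet, Esmir serzompez.

*sirdomped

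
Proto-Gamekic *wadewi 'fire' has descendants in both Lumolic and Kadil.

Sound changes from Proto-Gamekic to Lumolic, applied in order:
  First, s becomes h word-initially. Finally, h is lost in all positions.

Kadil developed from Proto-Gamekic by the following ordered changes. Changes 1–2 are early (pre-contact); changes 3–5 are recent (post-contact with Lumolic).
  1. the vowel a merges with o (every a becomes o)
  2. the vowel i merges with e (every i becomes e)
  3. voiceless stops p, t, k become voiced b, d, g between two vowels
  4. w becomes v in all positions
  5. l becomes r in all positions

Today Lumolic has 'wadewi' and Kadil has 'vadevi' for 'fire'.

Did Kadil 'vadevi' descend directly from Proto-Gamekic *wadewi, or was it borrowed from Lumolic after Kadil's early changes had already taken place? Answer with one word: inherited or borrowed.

If inherited, *wadewi would pass through all of Kadil's changes:
Kadil: *wadewi
  wadewi → wodewi   [vowel merger]
  wodewi → wodewe   [vowel merger]
  wodewe (rule 3 does not apply)
  wodewe → vodeve   [unconditioned shift]
  vodeve (rule 5 does not apply)
  giving Kadil vodeve.
If borrowed from Lumolic 'wadewi' after the early changes, it would undergo only the recent ones:
  rule 3 (intervocalic voicing): no change (wadewi)
  rule 4 (unconditioned shift): wadewi → vadevi
  rule 5 (unconditioned shift): no change (vadevi)
  ⇒ as a loan: vadevi
Kadil 'vadevi' matches the loan outcome 'vadevi', not the inherited 'vodeve' — it skipped the early Kadil changes, so it was borrowed from Lumolic.

borrowed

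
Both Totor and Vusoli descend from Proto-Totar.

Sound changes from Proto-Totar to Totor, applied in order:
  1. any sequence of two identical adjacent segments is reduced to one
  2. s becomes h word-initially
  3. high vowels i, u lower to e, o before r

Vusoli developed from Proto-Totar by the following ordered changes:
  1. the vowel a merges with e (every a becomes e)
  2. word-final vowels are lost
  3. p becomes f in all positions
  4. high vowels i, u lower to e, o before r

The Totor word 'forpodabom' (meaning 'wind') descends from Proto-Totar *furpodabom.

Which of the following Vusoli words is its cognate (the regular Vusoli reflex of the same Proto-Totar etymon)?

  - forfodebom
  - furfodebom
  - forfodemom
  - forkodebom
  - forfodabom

forfodebom

Vusoli: *furpodabom
  furpodabom → furpodebom   [vowel merger]
  furpodebom (rule 2 does not apply)
  furpodebom → furfodebom   [unconditioned shift]
  furfodebom → forfodebom   [pre-rhotic lowering]
  giving Vusoli forfodebom.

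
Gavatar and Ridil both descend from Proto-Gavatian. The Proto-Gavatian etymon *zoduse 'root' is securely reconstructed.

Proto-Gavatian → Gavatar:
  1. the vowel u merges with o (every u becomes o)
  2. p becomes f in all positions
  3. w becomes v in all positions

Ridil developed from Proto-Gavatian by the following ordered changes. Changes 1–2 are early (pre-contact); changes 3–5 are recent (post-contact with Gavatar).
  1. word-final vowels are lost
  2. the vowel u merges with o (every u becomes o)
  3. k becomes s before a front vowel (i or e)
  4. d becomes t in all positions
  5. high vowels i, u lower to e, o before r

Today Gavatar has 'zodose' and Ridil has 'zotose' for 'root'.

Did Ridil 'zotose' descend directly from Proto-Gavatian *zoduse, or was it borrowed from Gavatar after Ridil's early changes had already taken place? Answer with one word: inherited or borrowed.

If inherited, *zoduse would pass through all of Ridil's changes:
Ridil: *zoduse > zodus > zodos > zotos  (by apocope, vowel merger, unconditioned shift)
If borrowed from Gavatar 'zodose' after the early changes, it would undergo only the recent ones:
  rule 3 (palatalisation): no change (zodose)
  rule 4 (unconditioned shift): zodose → zotose
  rule 5 (pre-rhotic lowering): no change (zotose)
  ⇒ as a loan: zotose
Ridil 'zotose' matches the loan outcome 'zotose', not the inherited 'zotos' — it skipped the early Ridil changes, so it was borrowed from Gavatar.

borrowed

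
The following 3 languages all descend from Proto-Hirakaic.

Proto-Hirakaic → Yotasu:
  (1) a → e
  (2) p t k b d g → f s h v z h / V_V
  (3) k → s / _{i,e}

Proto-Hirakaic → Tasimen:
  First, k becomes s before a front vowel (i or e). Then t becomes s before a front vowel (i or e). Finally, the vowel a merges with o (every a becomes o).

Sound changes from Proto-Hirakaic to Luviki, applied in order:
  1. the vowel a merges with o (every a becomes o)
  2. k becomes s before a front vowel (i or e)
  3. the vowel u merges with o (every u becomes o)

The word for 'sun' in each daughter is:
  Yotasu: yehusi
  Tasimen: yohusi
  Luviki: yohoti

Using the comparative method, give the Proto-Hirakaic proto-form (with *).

Position 4: Yotasu has u, Tasimen has u, Luviki has o. Yotasu preserves u here (none of its changes turn any other segment into u), so the proto-segment is *u.
Position 5: Yotasu has s, Tasimen has s, Luviki has t. Luviki preserves t here (none of its changes turn any other segment into t), so the proto-segment is *t.
Position 2: Yotasu has e, Tasimen has o, Luviki has o. Taking the neighbouring segments as reconstructed: Yotasu e could go back to *a or *e; Tasimen o could go back to *a or *o; Luviki o could go back to *a or *o or *u — the one source consistent with every daughter is *a.
Verify the candidate proto-form against each daughter:
Yotasu: start from *yahuti.
  rule 1 (vowel merger): yahuti → yehuti
  rule 2 (intervocalic lenition): yehuti → yehusi
  rule 3: no change — yehusi
  ⇒ Yotasu yehusi
Tasimen: start from *yahuti.
  rule 1: no change — yahuti
  rule 2 (palatalisation): yahuti → yahusi
  rule 3 (vowel merger): yahusi → yohusi
  ⇒ Tasimen yohusi
Luviki: *yahuti > yohuti > yohoti  (by vowel merger, vowel merger)
*yahuti is the unique common source.

*yahuti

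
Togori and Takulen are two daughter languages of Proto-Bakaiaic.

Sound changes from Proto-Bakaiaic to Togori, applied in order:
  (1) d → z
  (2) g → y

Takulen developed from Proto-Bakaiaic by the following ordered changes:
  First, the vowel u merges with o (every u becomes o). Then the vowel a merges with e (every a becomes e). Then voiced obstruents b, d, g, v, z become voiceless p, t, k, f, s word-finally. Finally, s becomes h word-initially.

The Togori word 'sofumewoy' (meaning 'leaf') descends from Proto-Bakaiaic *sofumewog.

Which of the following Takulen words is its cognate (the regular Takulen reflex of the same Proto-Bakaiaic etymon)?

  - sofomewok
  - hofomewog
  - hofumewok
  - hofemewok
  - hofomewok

hofomewok

Takulen: *sofumewog
  sofumewog → sofomewog   [vowel merger]
  sofomewog (rule 2 does not apply)
  sofomewog → sofomewok   [final devoicing]
  sofomewok → hofomewok   [debuccalisation]
  giving Takulen hofomewok.
The other candidates each miss or misapply at least one Takulen change.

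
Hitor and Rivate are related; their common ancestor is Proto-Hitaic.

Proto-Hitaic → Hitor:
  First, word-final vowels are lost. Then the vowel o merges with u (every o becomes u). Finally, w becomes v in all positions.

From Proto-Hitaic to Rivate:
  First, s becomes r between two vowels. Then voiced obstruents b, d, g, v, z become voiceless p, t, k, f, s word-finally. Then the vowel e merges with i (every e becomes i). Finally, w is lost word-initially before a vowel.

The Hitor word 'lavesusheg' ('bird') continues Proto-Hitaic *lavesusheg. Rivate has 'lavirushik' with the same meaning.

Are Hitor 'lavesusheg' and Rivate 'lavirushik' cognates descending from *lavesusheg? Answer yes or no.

yes

Derive the expected Rivate reflex of *lavesusheg:
Rivate: start from *lavesusheg.
  rule 1 (rhotacism): lavesusheg → laverusheg
  rule 2 (final devoicing): laverusheg → laverushek
  rule 3 (vowel merger): laverushek → lavirushik
  rule 4: no change — lavirushik
  ⇒ Rivate lavirushik
Rivate 'lavirushik' matches the regular reflex exactly, so the pair is cognate.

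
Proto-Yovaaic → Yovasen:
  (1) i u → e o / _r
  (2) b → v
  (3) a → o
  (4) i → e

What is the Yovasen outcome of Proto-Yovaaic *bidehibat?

Yovasen: *bidehibat
  bidehibat (rule 1 does not apply)
  bidehibat → videhivat   [unconditioned shift]
  videhivat → videhivot   [vowel merger]
  videhivot → vedehevot   [vowel merger]
  giving Yovasen vedehevot.

vedehevot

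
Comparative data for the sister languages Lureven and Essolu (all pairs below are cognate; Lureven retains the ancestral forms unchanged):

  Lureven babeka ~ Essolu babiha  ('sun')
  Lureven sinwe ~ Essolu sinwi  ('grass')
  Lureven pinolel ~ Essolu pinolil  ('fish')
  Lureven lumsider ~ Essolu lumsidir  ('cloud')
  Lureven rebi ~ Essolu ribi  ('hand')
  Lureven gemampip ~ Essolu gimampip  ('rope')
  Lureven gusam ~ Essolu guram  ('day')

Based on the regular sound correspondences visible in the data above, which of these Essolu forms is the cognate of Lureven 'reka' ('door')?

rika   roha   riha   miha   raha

riha

babeka ~ babiha, pinolel ~ pinolil — Lureven e corresponds to Essolu i after a consonant, before a consonant other than r, m, n, p, b, f, v.
babeka ~ babiha — Lureven k corresponds to Essolu h between vowels (before a back vowel).
Applying these to Lureven 'reka':
  reka → rika   (e→i after a consonant, before a consonant other than r, m, n, p, b, f, v)
  rika → riha   (k→h between vowels (before a back vowel))
So the Essolu cognate is 'riha'.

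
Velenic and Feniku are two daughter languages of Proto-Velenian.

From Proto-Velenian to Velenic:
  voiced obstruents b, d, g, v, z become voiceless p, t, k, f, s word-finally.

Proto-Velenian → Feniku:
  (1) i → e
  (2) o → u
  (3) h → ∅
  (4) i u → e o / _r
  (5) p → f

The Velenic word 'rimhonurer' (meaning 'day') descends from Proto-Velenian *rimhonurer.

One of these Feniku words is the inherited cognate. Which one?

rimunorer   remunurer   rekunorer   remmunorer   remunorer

remunorer

Feniku: *rimhonurer > remhonurer > remhunurer > remunurer > remunorer  (by vowel merger, vowel merger, h-loss, pre-rhotic lowering)
The other candidates each miss or misapply at least one Feniku change.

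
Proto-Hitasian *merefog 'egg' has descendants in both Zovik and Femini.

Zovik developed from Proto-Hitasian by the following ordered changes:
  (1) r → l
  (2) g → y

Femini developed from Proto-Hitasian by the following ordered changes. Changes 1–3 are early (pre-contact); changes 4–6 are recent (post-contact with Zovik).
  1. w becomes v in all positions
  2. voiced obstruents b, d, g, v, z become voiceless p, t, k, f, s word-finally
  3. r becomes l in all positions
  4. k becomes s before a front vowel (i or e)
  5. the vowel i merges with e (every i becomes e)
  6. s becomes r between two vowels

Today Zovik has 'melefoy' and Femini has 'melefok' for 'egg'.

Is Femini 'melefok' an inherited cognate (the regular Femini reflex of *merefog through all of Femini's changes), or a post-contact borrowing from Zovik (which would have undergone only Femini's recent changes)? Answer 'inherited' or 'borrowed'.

If inherited, *merefog would pass through all of Femini's changes:
Femini: *merefog
  merefog (rule 1 does not apply)
  merefog → merefok   [final devoicing]
  merefok → melefok   [unconditioned shift]
  melefok (rule 4 does not apply)
  melefok (rule 5 does not apply)
  melefok (rule 6 does not apply)
  giving Femini melefok.
If borrowed from Zovik 'melefoy' after the early changes, it would undergo only the recent ones:
  rule 4 (palatalisation): no change (melefoy)
  rule 5 (vowel merger): no change (melefoy)
  rule 6 (rhotacism): no change (melefoy)
  ⇒ as a loan: melefoy
Femini 'melefok' matches the inherited outcome exactly, so it is an inherited cognate, not a loan.

inherited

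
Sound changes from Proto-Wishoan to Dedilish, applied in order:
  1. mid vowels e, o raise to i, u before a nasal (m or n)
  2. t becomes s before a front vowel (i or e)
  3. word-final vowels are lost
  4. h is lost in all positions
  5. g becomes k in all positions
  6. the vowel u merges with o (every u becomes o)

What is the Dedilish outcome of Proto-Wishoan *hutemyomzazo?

Dedilish: *hutemyomzazo
  hutemyomzazo → hutimyumzazo   [pre-nasal raising]
  hutimyumzazo → husimyumzazo   [palatalisation]
  husimyumzazo → husimyumzaz   [apocope]
  husimyumzaz → usimyumzaz   [h-loss]
  usimyumzaz (rule 5 does not apply)
  usimyumzaz → osimyomzaz   [vowel merger]
  giving Dedilish osimyomzaz.

osimyomzaz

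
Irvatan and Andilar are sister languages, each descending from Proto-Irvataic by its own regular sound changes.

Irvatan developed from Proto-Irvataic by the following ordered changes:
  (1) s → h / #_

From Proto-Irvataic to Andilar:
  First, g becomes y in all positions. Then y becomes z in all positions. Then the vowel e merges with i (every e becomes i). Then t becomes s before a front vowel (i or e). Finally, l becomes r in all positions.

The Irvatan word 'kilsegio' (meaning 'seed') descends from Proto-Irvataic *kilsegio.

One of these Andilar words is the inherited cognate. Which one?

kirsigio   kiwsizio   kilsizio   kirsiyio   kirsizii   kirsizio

Andilar: *kilsegio
  kilsegio → kilseyio   [unconditioned shift]
  kilseyio → kilsezio   [unconditioned shift]
  kilsezio → kilsizio   [vowel merger]
  kilsizio (rule 4 does not apply)
  kilsizio → kirsizio   [unconditioned shift]
  giving Andilar kirsizio.

kirsizio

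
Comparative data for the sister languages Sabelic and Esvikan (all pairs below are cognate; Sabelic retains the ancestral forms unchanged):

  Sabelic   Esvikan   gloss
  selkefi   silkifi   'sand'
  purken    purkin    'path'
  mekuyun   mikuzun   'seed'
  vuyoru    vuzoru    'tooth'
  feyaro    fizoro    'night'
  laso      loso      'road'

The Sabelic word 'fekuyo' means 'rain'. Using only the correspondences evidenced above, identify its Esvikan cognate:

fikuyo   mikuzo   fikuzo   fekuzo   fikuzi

selkefi ~ silkifi, mekuyun ~ mikuzun — Sabelic e corresponds to Esvikan i after a consonant, before a consonant other than r, m, n, p, b, f, v.
vuyoru ~ vuzoru — Sabelic y corresponds to Esvikan z between vowels (before a back vowel).
Applying these to Sabelic 'fekuyo':
  fekuyo → fikuyo   (e→i after a consonant, before a consonant other than r, m, n, p, b, f, v)
  fikuyo → fikuzo   (y→z between vowels (before a back vowel))
So the Esvikan cognate is 'fikuzo'.

fikuzo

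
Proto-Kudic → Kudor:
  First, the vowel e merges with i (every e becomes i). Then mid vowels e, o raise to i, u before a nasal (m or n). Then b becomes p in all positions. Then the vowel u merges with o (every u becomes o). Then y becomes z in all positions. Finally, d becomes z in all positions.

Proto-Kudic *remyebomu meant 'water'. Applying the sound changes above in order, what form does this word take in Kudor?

Kudor: *remyebomu
  remyebomu → rimyibomu   [vowel merger]
  rimyibomu → rimyibumu   [pre-nasal raising]
  rimyibumu → rimyipumu   [unconditioned shift]
  rimyipumu → rimyipomo   [vowel merger]
  rimyipomo → rimzipomo   [unconditioned shift]
  rimzipomo (rule 6 does not apply)
  giving Kudor rimzipomo.

rimzipomo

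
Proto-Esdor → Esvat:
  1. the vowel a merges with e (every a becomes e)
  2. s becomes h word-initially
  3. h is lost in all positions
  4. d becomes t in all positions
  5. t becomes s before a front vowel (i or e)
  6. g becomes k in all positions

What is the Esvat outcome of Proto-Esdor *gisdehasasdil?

kisseesessil

Esvat: start from *gisdehasasdil.
  rule 1 (vowel merger): gisdehasasdil → gisdehesesdil
  rule 2: no change — gisdehesesdil
  rule 3 (h-loss): gisdehesesdil → gisdeesesdil
  rule 4 (unconditioned shift): gisdeesesdil → gisteesestil
  rule 5 (palatalisation): gisteesestil → gisseesessil
  rule 6 (unconditioned shift): gisseesessil → kisseesessil
  ⇒ Esvat kisseesessil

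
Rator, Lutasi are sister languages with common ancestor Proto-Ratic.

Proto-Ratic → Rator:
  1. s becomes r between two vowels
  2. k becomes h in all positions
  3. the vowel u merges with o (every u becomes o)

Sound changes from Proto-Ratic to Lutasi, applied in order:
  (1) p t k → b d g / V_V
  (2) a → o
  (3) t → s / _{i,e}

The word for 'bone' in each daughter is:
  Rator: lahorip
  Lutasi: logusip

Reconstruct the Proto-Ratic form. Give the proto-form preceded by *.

Position 4: Rator has o, Lutasi has u. Lutasi preserves u here (none of its changes turn any other segment into u), so the proto-segment is *u.
Position 5: Rator has r, Lutasi has s. Taking the neighbouring segments as reconstructed: Rator r could go back to *s or *r; Lutasi s can only go back to *s — the one source consistent with every daughter is *s.
Position 2: Rator has a, Lutasi has o. Rator preserves a here (none of its changes turn any other segment into a), so the proto-segment is *a.
This points to *lakusip. Verify forward in each daughter:
Rator: *lakusip
  lakusip → lakurip   [rhotacism]
  lakurip → lahurip   [unconditioned shift]
  lahurip → lahorip   [vowel merger]
  giving Rator lahorip.
Lutasi: start from *lakusip.
  rule 1 (intervocalic voicing): lakusip → lagusip
  rule 2 (vowel merger): lagusip → logusip
  rule 3: no change — logusip
  ⇒ Lutasi logusip
*lakusip is the unique common source.

*lakusip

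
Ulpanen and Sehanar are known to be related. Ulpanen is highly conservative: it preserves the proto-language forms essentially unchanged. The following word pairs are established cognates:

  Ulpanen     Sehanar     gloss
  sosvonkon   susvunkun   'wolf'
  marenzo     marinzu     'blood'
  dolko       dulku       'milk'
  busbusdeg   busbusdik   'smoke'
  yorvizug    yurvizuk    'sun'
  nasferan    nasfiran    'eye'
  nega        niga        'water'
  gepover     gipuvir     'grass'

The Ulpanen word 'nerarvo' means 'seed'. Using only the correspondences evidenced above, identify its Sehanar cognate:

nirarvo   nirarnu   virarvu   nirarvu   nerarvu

nasferan ~ nasfiran, gepover ~ gipuvir — Ulpanen e corresponds to Sehanar i after a consonant, before r.
marenzo ~ marinzu, dolko ~ dulku — Ulpanen o corresponds to Sehanar u word-finally.
Applying these to Ulpanen 'nerarvo':
  nerarvo → nirarvo   (e→i after a consonant, before r)
  nirarvo → nirarvu   (o→u word-finally)
So the Sehanar cognate is 'nirarvu'.

nirarvu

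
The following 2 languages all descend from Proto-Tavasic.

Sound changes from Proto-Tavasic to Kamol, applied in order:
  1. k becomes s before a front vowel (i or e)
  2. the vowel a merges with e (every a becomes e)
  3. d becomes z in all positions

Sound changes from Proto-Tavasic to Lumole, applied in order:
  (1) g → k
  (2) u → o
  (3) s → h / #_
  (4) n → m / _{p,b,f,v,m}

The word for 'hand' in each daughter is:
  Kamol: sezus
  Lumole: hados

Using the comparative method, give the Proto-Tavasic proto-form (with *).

*sadus

Position 3: Kamol has z, Lumole has d. Lumole preserves d here (none of its changes turn any other segment into d), so the proto-segment is *d.
Position 1: Kamol has s, Lumole has h. Taking the neighbouring segments as reconstructed: Kamol s can only go back to *s; Lumole h could go back to *s or *h — the one source consistent with every daughter is *s.
Position 4: Kamol has u, Lumole has o. Kamol preserves u here (none of its changes turn any other segment into u), so the proto-segment is *u.
Verify the candidate proto-form against each daughter:
Kamol: *sadus
  sadus (rule 1 does not apply)
  sadus → sedus   [vowel merger]
  sedus → sezus   [unconditioned shift]
  giving Kamol sezus.
Lumole: *sadus
  sadus (rule 1 does not apply)
  sadus → sados   [vowel merger]
  sados → hados   [debuccalisation]
  hados (rule 4 does not apply)
  giving Lumole hados.
*sadus is the unique common source.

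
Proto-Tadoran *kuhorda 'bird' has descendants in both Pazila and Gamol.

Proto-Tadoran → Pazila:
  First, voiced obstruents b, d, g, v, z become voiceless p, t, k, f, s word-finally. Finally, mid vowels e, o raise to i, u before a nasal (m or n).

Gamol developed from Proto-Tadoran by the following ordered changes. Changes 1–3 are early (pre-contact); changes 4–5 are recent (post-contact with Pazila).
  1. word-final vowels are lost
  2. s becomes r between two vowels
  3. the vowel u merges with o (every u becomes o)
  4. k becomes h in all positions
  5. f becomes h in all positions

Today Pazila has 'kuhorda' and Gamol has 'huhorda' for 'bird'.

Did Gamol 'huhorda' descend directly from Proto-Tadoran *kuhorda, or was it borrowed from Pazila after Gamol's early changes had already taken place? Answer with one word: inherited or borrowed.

borrowed

If inherited, *kuhorda would pass through all of Gamol's changes:
Gamol: *kuhorda
  kuhorda → kuhord   [apocope]
  kuhord (rule 2 does not apply)
  kuhord → kohord   [vowel merger]
  kohord → hohord   [unconditioned shift]
  hohord (rule 5 does not apply)
  giving Gamol hohord.
If borrowed from Pazila 'kuhorda' after the early changes, it would undergo only the recent ones:
  rule 4 (unconditioned shift): kuhorda → huhorda
  rule 5 (unconditioned shift): no change (huhorda)
  ⇒ as a loan: huhorda
Gamol 'huhorda' matches the loan outcome 'huhorda', not the inherited 'hohord' — it skipped the early Gamol changes, so it was borrowed from Pazila.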